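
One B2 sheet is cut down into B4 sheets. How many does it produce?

B2 = 500 × 707 mm; B4 = 250 × 353 mm.
Each halving step doubles the count; 2 steps from B2 to B4.
2^2 = 4.

4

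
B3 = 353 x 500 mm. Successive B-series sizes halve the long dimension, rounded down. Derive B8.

62 × 88 mm

B4: ⌊500/2⌋ × 353 = 250 × 353 mm
B5: ⌊353/2⌋ × 250 = 176 × 250 mm
B6: ⌊250/2⌋ × 176 = 125 × 176 mm
B7: ⌊176/2⌋ × 125 = 88 × 125 mm
B8: ⌊125/2⌋ × 88 = 62 × 88 mm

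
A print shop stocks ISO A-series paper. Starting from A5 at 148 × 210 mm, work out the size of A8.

A6: ⌊210/2⌋ × 148 = 105 × 148 mm
A7: ⌊148/2⌋ × 105 = 74 × 105 mm
A8: ⌊105/2⌋ × 74 = 52 × 74 mm

52 × 74 mm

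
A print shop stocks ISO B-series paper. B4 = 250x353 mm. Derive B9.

44 × 62 mm

B5: ⌊353/2⌋ × 250 = 176 × 250 mm
B6: ⌊250/2⌋ × 176 = 125 × 176 mm
B7: ⌊176/2⌋ × 125 = 88 × 125 mm
B8: ⌊125/2⌋ × 88 = 62 × 88 mm
B9: ⌊88/2⌋ × 62 = 44 × 62 mm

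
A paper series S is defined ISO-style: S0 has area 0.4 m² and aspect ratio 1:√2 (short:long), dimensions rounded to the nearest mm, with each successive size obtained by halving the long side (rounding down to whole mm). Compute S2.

Let S0's short side be w mm. w · w√2 = 0.4 m² = 400,000 mm², so w ≈ 531.8 mm and w√2 ≈ 752.1 mm → S0 = 532 × 752 mm.
S1: ⌊752/2⌋ × 532 = 376 × 532 mm
S2: ⌊532/2⌋ × 376 = 266 × 376 mm

266 × 376 mm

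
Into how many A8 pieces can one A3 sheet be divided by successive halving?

32

A3 = 297 × 420 mm; A8 = 52 × 74 mm.
Each halving step doubles the count; 5 steps from A3 to A8.
2^5 = 32.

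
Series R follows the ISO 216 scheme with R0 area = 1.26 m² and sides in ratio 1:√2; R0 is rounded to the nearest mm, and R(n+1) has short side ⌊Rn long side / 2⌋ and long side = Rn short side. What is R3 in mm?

Let R0's short side be w mm. w · w√2 = 1.26 m² = 1,260,000 mm², so w ≈ 943.9 mm and w√2 ≈ 1334.9 mm → R0 = 944 × 1335 mm.
R1: ⌊1335/2⌋ × 944 = 667 × 944 mm
R2: ⌊944/2⌋ × 667 = 472 × 667 mm
R3: ⌊667/2⌋ × 472 = 333 × 472 mm

333 × 472 mm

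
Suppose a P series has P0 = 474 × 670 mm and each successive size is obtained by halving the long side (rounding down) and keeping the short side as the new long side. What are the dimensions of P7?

P1 = 335 × 474 mm (from P0 by 1 halving).
P2: ⌊474/2⌋ × 335 = 237 × 335 mm
P3: ⌊335/2⌋ × 237 = 167 × 237 mm
P4: ⌊237/2⌋ × 167 = 118 × 167 mm
P5: ⌊167/2⌋ × 118 = 83 × 118 mm
P6: ⌊118/2⌋ × 83 = 59 × 83 mm
P7: ⌊83/2⌋ × 59 = 41 × 59 mm

41 × 59 mm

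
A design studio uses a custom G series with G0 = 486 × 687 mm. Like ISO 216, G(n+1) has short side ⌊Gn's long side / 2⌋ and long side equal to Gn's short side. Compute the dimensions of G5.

85 × 121 mm

G1: ⌊687/2⌋ × 486 = 343 × 486 mm
G2: ⌊486/2⌋ × 343 = 243 × 343 mm
G3: ⌊343/2⌋ × 243 = 171 × 243 mm
G4: ⌊243/2⌋ × 171 = 121 × 171 mm
G5: ⌊171/2⌋ × 121 = 85 × 121 mm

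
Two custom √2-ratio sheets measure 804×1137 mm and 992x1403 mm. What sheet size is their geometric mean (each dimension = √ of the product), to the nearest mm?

Short side: √(804 · 992) = √797568 ≈ 893.1 → 893 mm
Long side: √(1137 · 1403) = √1595211 ≈ 1263.0 → 1263 mm

893 × 1263 mm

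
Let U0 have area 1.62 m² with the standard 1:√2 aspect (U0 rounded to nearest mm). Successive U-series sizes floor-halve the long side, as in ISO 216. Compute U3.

378 × 535 mm

Let U0's short side be w mm. w · w√2 = 1.62 m² = 1,620,000 mm², so w ≈ 1070.3 mm and w√2 ≈ 1513.6 mm → U0 = 1070 × 1514 mm.
U1: ⌊1514/2⌋ × 1070 = 757 × 1070 mm
U2: ⌊1070/2⌋ × 757 = 535 × 757 mm
U3: ⌊757/2⌋ × 535 = 378 × 535 mm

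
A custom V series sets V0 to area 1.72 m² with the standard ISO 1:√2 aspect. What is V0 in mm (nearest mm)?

1103 × 1560 mm

Let the short side be w mm. Then w · w√2 = 1.72 m² = 1,720,000 mm².
w² = 1,720,000/√2, so w ≈ 1102.8 mm; long side = w√2 ≈ 1559.6 mm.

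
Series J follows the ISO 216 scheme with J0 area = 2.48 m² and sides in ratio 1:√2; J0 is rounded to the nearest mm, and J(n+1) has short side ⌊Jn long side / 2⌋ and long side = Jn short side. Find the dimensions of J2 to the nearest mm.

Let J0's short side be w mm. w · w√2 = 2.48 m² = 2,480,000 mm², so w ≈ 1324.2 mm and w√2 ≈ 1872.8 mm → J0 = 1324 × 1873 mm.
J1: ⌊1873/2⌋ × 1324 = 936 × 1324 mm
J2: ⌊1324/2⌋ × 936 = 662 × 936 mm

662 × 936 mm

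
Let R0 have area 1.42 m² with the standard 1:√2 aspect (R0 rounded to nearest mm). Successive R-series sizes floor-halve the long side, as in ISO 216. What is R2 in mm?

Let R0's short side be w mm. w · w√2 = 1.42 m² = 1,420,000 mm², so w ≈ 1002.0 mm and w√2 ≈ 1417.1 mm → R0 = 1002 × 1417 mm.
R1: ⌊1417/2⌋ × 1002 = 708 × 1002 mm
R2: ⌊1002/2⌋ × 708 = 501 × 708 mm

501 × 708 mm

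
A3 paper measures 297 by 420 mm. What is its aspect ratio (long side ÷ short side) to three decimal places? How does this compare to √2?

420 / 297 = 1.414
Matches √2 ≈ 1.414 — the ISO 216 defining ratio.

1.414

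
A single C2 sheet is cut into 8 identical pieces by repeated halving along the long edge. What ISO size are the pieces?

8 = 2^3, so 3 halving steps.
C2 → C3 → … → C5 after 3 steps.

C5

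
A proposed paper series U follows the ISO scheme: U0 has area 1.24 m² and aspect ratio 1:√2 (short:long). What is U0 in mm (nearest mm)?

Let the short side be w mm. Then w · w√2 = 1.24 m² = 1,240,000 mm².
w² = 1,240,000/√2, so w ≈ 936.4 mm; long side = w√2 ≈ 1324.2 mm.

936 × 1324 mm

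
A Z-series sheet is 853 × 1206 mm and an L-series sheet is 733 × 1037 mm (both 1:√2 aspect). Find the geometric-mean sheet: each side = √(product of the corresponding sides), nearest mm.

Short side: √(853 · 733) = √625249 ≈ 790.7 → 791 mm
Long side: √(1206 · 1037) = √1250622 ≈ 1118.3 → 1118 mm

791 × 1118 mm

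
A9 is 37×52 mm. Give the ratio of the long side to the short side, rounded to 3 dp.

1.405

52 / 37 = 1.405
ISO 216 targets √2 ≈ 1.414; the -0.009 deviation is from mm rounding.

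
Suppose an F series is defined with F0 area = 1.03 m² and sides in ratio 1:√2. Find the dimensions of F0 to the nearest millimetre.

853 × 1207 mm

Let the short side be w mm. Then w · w√2 = 1.03 m² = 1,030,000 mm².
w² = 1,030,000/√2, so w ≈ 853.4 mm; long side = w√2 ≈ 1206.9 mm.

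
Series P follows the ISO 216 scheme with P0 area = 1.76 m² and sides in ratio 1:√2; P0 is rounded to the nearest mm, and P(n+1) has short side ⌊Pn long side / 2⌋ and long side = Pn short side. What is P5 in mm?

197 × 279 mm

Let P0's short side be w mm. w · w√2 = 1.76 m² = 1,760,000 mm², so w ≈ 1115.6 mm and w√2 ≈ 1577.7 mm → P0 = 1116 × 1578 mm.
P1: ⌊1578/2⌋ × 1116 = 789 × 1116 mm
P2: ⌊1116/2⌋ × 789 = 558 × 789 mm
P3: ⌊789/2⌋ × 558 = 394 × 558 mm
P4: ⌊558/2⌋ × 394 = 279 × 394 mm
P5: ⌊394/2⌋ × 279 = 197 × 279 mm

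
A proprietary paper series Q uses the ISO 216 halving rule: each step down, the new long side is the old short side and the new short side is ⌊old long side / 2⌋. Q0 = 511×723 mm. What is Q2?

255 × 361 mm

Q1: ⌊723/2⌋ × 511 = 361 × 511 mm
Q2: ⌊511/2⌋ × 361 = 255 × 361 mm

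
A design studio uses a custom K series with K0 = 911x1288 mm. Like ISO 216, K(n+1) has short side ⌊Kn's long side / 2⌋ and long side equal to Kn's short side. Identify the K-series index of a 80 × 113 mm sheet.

K0: 911 × 1288 mm
K1: 644 × 911 mm
K2: 455 × 644 mm
K3: 322 × 455 mm
K4: 227 × 322 mm
K5: 161 × 227 mm
K6: 113 × 161 mm
K7: 80 × 113 mm
K8: 56 × 80 mm
→ matches K7.

K7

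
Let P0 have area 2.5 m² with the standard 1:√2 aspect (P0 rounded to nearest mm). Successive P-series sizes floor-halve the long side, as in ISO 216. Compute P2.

665 × 940 mm

Let P0's short side be w mm. w · w√2 = 2.5 m² = 2,500,000 mm², so w ≈ 1329.6 mm and w√2 ≈ 1880.3 mm → P0 = 1330 × 1880 mm.
P1: ⌊1880/2⌋ × 1330 = 940 × 1330 mm
P2: ⌊1330/2⌋ × 940 = 665 × 940 mm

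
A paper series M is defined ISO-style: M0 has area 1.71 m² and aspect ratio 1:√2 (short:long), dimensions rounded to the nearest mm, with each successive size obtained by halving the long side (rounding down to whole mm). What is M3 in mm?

388 × 550 mm

Let M0's short side be w mm. w · w√2 = 1.71 m² = 1,710,000 mm², so w ≈ 1099.6 mm and w√2 ≈ 1555.1 mm → M0 = 1100 × 1555 mm.
M1: ⌊1555/2⌋ × 1100 = 777 × 1100 mm
M2: ⌊1100/2⌋ × 777 = 550 × 777 mm
M3: ⌊777/2⌋ × 550 = 388 × 550 mm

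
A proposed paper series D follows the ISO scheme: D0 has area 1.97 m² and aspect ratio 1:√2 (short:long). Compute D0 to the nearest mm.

1180 × 1669 mm

Let the short side be w mm. Then w · w√2 = 1.97 m² = 1,970,000 mm².
w² = 1,970,000/√2, so w ≈ 1180.3 mm; long side = w√2 ≈ 1669.1 mm.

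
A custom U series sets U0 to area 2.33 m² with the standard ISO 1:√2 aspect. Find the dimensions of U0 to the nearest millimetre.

1284 × 1815 mm

Let the short side be w mm. Then w · w√2 = 2.33 m² = 2,330,000 mm².
w² = 2,330,000/√2, so w ≈ 1283.6 mm; long side = w√2 ≈ 1815.2 mm.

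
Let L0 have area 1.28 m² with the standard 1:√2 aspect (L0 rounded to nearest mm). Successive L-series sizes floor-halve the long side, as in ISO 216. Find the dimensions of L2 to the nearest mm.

Let L0's short side be w mm. w · w√2 = 1.28 m² = 1,280,000 mm², so w ≈ 951.4 mm and w√2 ≈ 1345.4 mm → L0 = 951 × 1345 mm.
L1: ⌊1345/2⌋ × 951 = 672 × 951 mm
L2: ⌊951/2⌋ × 672 = 475 × 672 mm

475 × 672 mm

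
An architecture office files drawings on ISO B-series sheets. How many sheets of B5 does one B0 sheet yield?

B0 = 1000 × 1414 mm; B5 = 176 × 250 mm.
Each halving step doubles the count; 5 steps from B0 to B5.
2^5 = 32.

32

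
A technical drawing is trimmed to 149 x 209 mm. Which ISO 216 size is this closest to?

A5 (148 × 210 mm)

Aspect ratio 209/149 ≈ 1.403 — close to the ISO √2 ≈ 1.414.
In the A-series (A0 area = 1 m²): A5 = 148 × 210 mm.
Off by 2 mm total — nearest standard size.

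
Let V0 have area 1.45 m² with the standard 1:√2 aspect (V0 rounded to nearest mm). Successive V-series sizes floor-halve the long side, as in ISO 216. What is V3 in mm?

358 × 506 mm

Let V0's short side be w mm. w · w√2 = 1.45 m² = 1,450,000 mm², so w ≈ 1012.6 mm and w√2 ≈ 1432.0 mm → V0 = 1013 × 1432 mm.
V1: ⌊1432/2⌋ × 1013 = 716 × 1013 mm
V2: ⌊1013/2⌋ × 716 = 506 × 716 mm
V3: ⌊716/2⌋ × 506 = 358 × 506 mm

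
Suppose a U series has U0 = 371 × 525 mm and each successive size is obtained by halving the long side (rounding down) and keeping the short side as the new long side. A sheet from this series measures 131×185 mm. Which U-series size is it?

U0: 371 × 525 mm
U1: 262 × 371 mm
U2: 185 × 262 mm
U3: 131 × 185 mm
U4: 92 × 131 mm
→ matches U3.

U3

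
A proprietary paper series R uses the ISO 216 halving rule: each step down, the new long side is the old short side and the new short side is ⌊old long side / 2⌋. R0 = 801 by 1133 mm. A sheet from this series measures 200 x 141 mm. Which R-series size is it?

R0: 801 × 1133 mm
R1: 566 × 801 mm
R2: 400 × 566 mm
R3: 283 × 400 mm
R4: 200 × 283 mm
R5: 141 × 200 mm
R6: 100 × 141 mm
→ matches R5.

R5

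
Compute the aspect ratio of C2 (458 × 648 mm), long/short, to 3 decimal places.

648 / 458 = 1.415
Matches √2 ≈ 1.414 — the ISO 216 defining ratio.

1.415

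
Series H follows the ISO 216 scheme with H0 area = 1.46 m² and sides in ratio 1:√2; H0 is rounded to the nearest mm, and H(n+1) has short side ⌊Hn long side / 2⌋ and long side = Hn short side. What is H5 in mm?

Let H0's short side be w mm. w · w√2 = 1.46 m² = 1,460,000 mm², so w ≈ 1016.1 mm and w√2 ≈ 1436.9 mm → H0 = 1016 × 1437 mm.
H1: ⌊1437/2⌋ × 1016 = 718 × 1016 mm
H2: ⌊1016/2⌋ × 718 = 508 × 718 mm
H3: ⌊718/2⌋ × 508 = 359 × 508 mm
H4: ⌊508/2⌋ × 359 = 254 × 359 mm
H5: ⌊359/2⌋ × 254 = 179 × 254 mm

179 × 254 mm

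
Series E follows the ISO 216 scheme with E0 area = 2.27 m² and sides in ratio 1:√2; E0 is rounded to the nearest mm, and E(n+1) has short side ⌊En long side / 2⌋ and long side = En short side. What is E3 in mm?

448 × 633 mm

Let E0's short side be w mm. w · w√2 = 2.27 m² = 2,270,000 mm², so w ≈ 1266.9 mm and w√2 ≈ 1791.7 mm → E0 = 1267 × 1792 mm.
E1: ⌊1792/2⌋ × 1267 = 896 × 1267 mm
E2: ⌊1267/2⌋ × 896 = 633 × 896 mm
E3: ⌊896/2⌋ × 633 = 448 × 633 mm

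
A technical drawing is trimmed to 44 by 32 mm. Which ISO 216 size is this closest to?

Aspect ratio 44/32 ≈ 1.375 (ISO target is √2 ≈ 1.414).
In the B-series (B0 = 1000 × 1414 mm): B10 = 31 × 44 mm.
Off by 1 mm total — nearest standard size.

B10 (31 × 44 mm)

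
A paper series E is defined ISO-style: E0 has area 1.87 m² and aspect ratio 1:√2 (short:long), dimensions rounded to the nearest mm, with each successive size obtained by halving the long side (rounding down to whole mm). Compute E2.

Let E0's short side be w mm. w · w√2 = 1.87 m² = 1,870,000 mm², so w ≈ 1149.9 mm and w√2 ≈ 1626.2 mm → E0 = 1150 × 1626 mm.
E1: ⌊1626/2⌋ × 1150 = 813 × 1150 mm
E2: ⌊1150/2⌋ × 813 = 575 × 813 mm

575 × 813 mm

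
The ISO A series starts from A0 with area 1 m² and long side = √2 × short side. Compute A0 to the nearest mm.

Let the short side be w mm. Then the long side is w√2 and w · w√2 = 10⁶ mm².
w² = 10⁶/√2, so w = 1000 / 2^(1/4) ≈ 840.9 mm; long side = 1000 · 2^(1/4) ≈ 1189.2 mm.

841 × 1189 mm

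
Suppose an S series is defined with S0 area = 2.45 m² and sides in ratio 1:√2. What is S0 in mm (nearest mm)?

1316 × 1861 mm

Let the short side be w mm. Then w · w√2 = 2.45 m² = 2,450,000 mm².
w² = 2,450,000/√2, so w ≈ 1316.2 mm; long side = w√2 ≈ 1861.4 mm.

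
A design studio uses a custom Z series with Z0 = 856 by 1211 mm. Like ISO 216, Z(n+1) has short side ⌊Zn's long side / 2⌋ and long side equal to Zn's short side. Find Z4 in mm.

214 × 302 mm

Z1: ⌊1211/2⌋ × 856 = 605 × 856 mm
Z2: ⌊856/2⌋ × 605 = 428 × 605 mm
Z3: ⌊605/2⌋ × 428 = 302 × 428 mm
Z4: ⌊428/2⌋ × 302 = 214 × 302 mm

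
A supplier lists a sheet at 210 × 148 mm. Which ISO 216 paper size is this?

Aspect ratio 210/148 ≈ 1.419 — close to the ISO √2 ≈ 1.414.
In the A-series (A0 area = 1 m²): A5 = 148 × 210 mm.

A5 (148 × 210 mm)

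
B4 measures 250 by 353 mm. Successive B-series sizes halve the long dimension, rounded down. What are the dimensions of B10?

B5: ⌊353/2⌋ × 250 = 176 × 250 mm
B6: ⌊250/2⌋ × 176 = 125 × 176 mm
B7: ⌊176/2⌋ × 125 = 88 × 125 mm
B8: ⌊125/2⌋ × 88 = 62 × 88 mm
B9: ⌊88/2⌋ × 62 = 44 × 62 mm
B10: ⌊62/2⌋ × 44 = 31 × 44 mm

31 × 44 mm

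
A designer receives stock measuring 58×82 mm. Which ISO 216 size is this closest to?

Aspect ratio 82/58 ≈ 1.414 — close to the ISO √2 ≈ 1.414.
In the C-series (envelope sizes, between A and B): C8 = 57 × 81 mm.
Off by 2 mm total — nearest standard size.

C8 (57 × 81 mm)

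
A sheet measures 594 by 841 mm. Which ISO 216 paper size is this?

Aspect ratio 841/594 ≈ 1.416 — close to the ISO √2 ≈ 1.414.
In the A-series (A0 area = 1 m²): A1 = 594 × 841 mm.

A1 (594 × 841 mm)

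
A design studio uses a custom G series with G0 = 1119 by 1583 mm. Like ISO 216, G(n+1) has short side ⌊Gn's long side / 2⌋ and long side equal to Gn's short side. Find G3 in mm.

G1: ⌊1583/2⌋ × 1119 = 791 × 1119 mm
G2: ⌊1119/2⌋ × 791 = 559 × 791 mm
G3: ⌊791/2⌋ × 559 = 395 × 559 mm

395 × 559 mm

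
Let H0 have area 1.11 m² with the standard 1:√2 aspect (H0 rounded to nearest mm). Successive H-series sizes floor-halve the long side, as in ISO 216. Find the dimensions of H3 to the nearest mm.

Let H0's short side be w mm. w · w√2 = 1.11 m² = 1,110,000 mm², so w ≈ 885.9 mm and w√2 ≈ 1252.9 mm → H0 = 886 × 1253 mm.
H1: ⌊1253/2⌋ × 886 = 626 × 886 mm
H2: ⌊886/2⌋ × 626 = 443 × 626 mm
H3: ⌊626/2⌋ × 443 = 313 × 443 mm

313 × 443 mm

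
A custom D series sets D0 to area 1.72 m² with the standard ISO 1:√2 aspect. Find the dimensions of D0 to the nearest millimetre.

Let the short side be w mm. Then w · w√2 = 1.72 m² = 1,720,000 mm².
w² = 1,720,000/√2, so w ≈ 1102.8 mm; long side = w√2 ≈ 1559.6 mm.

1103 × 1560 mm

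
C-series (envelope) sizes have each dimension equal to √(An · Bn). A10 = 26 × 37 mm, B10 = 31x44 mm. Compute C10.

28 × 40 mm

Short side: √(26 · 31) = √806 ≈ 28.4 → 28 mm
Long side: √(37 · 44) = √1628 ≈ 40.3 → 40 mm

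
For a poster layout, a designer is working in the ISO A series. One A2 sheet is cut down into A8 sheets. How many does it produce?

64

Each ISO step halves the sheet: 1 × A2 → 2 × A3 → 4 × A4 → 8 × A5 → …
From A2 to A8 is 6 halving steps: 2^6 = 64.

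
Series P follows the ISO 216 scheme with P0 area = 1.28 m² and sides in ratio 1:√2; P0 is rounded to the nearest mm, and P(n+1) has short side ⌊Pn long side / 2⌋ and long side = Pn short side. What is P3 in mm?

Let P0's short side be w mm. w · w√2 = 1.28 m² = 1,280,000 mm², so w ≈ 951.4 mm and w√2 ≈ 1345.4 mm → P0 = 951 × 1345 mm.
P1: ⌊1345/2⌋ × 951 = 672 × 951 mm
P2: ⌊951/2⌋ × 672 = 475 × 672 mm
P3: ⌊672/2⌋ × 475 = 336 × 475 mm

336 × 475 mm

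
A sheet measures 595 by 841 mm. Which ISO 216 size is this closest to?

A1 (594 × 841 mm)

Aspect ratio 841/595 ≈ 1.413 — close to the ISO √2 ≈ 1.414.
In the A-series (A0 area = 1 m²): A1 = 594 × 841 mm.
Off by 1 mm total — nearest standard size.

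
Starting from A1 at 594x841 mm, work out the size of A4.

A2: ⌊841/2⌋ × 594 = 420 × 594 mm
A3: ⌊594/2⌋ × 420 = 297 × 420 mm
A4: ⌊420/2⌋ × 297 = 210 × 297 mm

210 × 297 mm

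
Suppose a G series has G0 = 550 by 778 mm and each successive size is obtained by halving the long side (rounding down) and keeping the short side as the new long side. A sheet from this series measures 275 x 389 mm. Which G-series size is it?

G0: 550 × 778 mm
G1: 389 × 550 mm
G2: 275 × 389 mm
G3: 194 × 275 mm
→ matches G2.

G2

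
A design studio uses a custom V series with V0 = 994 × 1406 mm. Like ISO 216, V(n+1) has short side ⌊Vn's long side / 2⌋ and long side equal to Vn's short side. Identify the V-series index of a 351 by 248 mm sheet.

V0: 994 × 1406 mm
V1: 703 × 994 mm
V2: 497 × 703 mm
V3: 351 × 497 mm
V4: 248 × 351 mm
V5: 175 × 248 mm
→ matches V4.

V4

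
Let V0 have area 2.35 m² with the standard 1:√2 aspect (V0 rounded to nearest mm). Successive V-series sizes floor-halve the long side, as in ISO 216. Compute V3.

455 × 644 mm

Let V0's short side be w mm. w · w√2 = 2.35 m² = 2,350,000 mm², so w ≈ 1289.1 mm and w√2 ≈ 1823.0 mm → V0 = 1289 × 1823 mm.
V1: ⌊1823/2⌋ × 1289 = 911 × 1289 mm
V2: ⌊1289/2⌋ × 911 = 644 × 911 mm
V3: ⌊911/2⌋ × 644 = 455 × 644 mm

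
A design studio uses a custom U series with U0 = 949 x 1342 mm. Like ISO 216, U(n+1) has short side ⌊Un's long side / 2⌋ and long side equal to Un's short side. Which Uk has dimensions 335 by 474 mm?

U3

U0: 949 × 1342 mm
U1: 671 × 949 mm
U2: 474 × 671 mm
U3: 335 × 474 mm
U4: 237 × 335 mm
→ matches U3.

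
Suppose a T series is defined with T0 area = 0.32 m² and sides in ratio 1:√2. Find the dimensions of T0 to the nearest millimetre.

476 × 673 mm

Let the short side be w mm. Then w · w√2 = 0.32 m² = 320,000 mm².
w² = 320,000/√2, so w ≈ 475.7 mm; long side = w√2 ≈ 672.7 mm.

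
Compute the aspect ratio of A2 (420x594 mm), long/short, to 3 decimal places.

594 / 420 = 1.414
Matches √2 ≈ 1.414 — the ISO 216 defining ratio.

1.414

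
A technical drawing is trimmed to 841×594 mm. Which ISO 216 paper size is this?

A1 (594 × 841 mm)

Aspect ratio 841/594 ≈ 1.416 — close to the ISO √2 ≈ 1.414.
In the A-series (A0 area = 1 m²): A1 = 594 × 841 mm.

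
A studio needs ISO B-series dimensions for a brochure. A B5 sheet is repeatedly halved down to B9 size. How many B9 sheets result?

Each ISO step halves the sheet: 1 × B5 → 2 × B6 → 4 × B7 → 8 × B8 → …
From B5 to B9 is 4 halving steps: 2^4 = 16.

16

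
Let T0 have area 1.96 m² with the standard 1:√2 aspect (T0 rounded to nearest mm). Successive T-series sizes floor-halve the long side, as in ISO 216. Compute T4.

294 × 416 mm

Let T0's short side be w mm. w · w√2 = 1.96 m² = 1,960,000 mm², so w ≈ 1177.3 mm and w√2 ≈ 1664.9 mm → T0 = 1177 × 1665 mm.
T1: ⌊1665/2⌋ × 1177 = 832 × 1177 mm
T2: ⌊1177/2⌋ × 832 = 588 × 832 mm
T3: ⌊832/2⌋ × 588 = 416 × 588 mm
T4: ⌊588/2⌋ × 416 = 294 × 416 mm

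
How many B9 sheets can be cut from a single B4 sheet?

B4 = 250 × 353 mm; B9 = 44 × 62 mm.
Each halving step doubles the count; 5 steps from B4 to B9.
2^5 = 32.

32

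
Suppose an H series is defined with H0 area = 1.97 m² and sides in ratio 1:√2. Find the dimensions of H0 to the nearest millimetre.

Let the short side be w mm. Then w · w√2 = 1.97 m² = 1,970,000 mm².
w² = 1,970,000/√2, so w ≈ 1180.3 mm; long side = w√2 ≈ 1669.1 mm.

1180 × 1669 mm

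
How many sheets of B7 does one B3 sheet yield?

B3 = 353 × 500 mm; B7 = 88 × 125 mm.
Each halving step doubles the count; 4 steps from B3 to B7.
2^4 = 16.

16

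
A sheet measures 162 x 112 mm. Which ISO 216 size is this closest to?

C6 (114 × 162 mm)

Aspect ratio 162/112 ≈ 1.446 (ISO target is √2 ≈ 1.414).
In the C-series (envelope sizes, between A and B): C6 = 114 × 162 mm.
Off by 2 mm total — nearest standard size.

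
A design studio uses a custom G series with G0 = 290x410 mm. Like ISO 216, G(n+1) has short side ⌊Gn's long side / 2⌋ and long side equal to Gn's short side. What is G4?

72 × 102 mm

G1: ⌊410/2⌋ × 290 = 205 × 290 mm
G2: ⌊290/2⌋ × 205 = 145 × 205 mm
G3: ⌊205/2⌋ × 145 = 102 × 145 mm
G4: ⌊145/2⌋ × 102 = 72 × 102 mm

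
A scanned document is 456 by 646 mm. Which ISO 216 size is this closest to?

Aspect ratio 646/456 ≈ 1.417 — close to the ISO √2 ≈ 1.414.
In the C-series (envelope sizes, between A and B): C2 = 458 × 648 mm.
Off by 4 mm total — nearest standard size.

C2 (458 × 648 mm)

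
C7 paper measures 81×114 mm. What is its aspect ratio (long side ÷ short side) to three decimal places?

1.407

114 / 81 = 1.407
ISO 216 targets √2 ≈ 1.414; the -0.007 deviation is from mm rounding.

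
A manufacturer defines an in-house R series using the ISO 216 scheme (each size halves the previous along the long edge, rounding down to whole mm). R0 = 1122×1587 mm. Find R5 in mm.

198 × 280 mm

R1: ⌊1587/2⌋ × 1122 = 793 × 1122 mm
R2: ⌊1122/2⌋ × 793 = 561 × 793 mm
R3: ⌊793/2⌋ × 561 = 396 × 561 mm
R4: ⌊561/2⌋ × 396 = 280 × 396 mm
R5: ⌊396/2⌋ × 280 = 198 × 280 mm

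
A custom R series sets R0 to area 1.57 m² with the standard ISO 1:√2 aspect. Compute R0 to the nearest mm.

1054 × 1490 mm

Let the short side be w mm. Then w · w√2 = 1.57 m² = 1,570,000 mm².
w² = 1,570,000/√2, so w ≈ 1053.6 mm; long side = w√2 ≈ 1490.1 mm.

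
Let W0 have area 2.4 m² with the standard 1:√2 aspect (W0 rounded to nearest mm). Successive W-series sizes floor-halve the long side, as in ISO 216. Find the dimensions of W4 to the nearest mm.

Let W0's short side be w mm. w · w√2 = 2.4 m² = 2,400,000 mm², so w ≈ 1302.7 mm and w√2 ≈ 1842.3 mm → W0 = 1303 × 1842 mm.
W1: ⌊1842/2⌋ × 1303 = 921 × 1303 mm
W2: ⌊1303/2⌋ × 921 = 651 × 921 mm
W3: ⌊921/2⌋ × 651 = 460 × 651 mm
W4: ⌊651/2⌋ × 460 = 325 × 460 mm

325 × 460 mm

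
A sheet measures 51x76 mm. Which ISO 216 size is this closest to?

A8 (52 × 74 mm)

Aspect ratio 76/51 ≈ 1.490 (ISO target is √2 ≈ 1.414).
In the A-series (A0 area = 1 m²): A8 = 52 × 74 mm.
Off by 3 mm total — nearest standard size.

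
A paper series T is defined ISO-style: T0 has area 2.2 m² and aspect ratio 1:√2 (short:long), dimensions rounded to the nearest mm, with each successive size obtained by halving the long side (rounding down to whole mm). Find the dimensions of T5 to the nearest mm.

Let T0's short side be w mm. w · w√2 = 2.2 m² = 2,200,000 mm², so w ≈ 1247.3 mm and w√2 ≈ 1763.9 mm → T0 = 1247 × 1764 mm.
T1: ⌊1764/2⌋ × 1247 = 882 × 1247 mm
T2: ⌊1247/2⌋ × 882 = 623 × 882 mm
T3: ⌊882/2⌋ × 623 = 441 × 623 mm
T4: ⌊623/2⌋ × 441 = 311 × 441 mm
T5: ⌊441/2⌋ × 311 = 220 × 311 mm

220 × 311 mm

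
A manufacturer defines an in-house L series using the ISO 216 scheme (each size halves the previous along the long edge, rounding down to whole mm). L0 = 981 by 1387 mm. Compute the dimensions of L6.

L1: ⌊1387/2⌋ × 981 = 693 × 981 mm
L2: ⌊981/2⌋ × 693 = 490 × 693 mm
L3: ⌊693/2⌋ × 490 = 346 × 490 mm
L4: ⌊490/2⌋ × 346 = 245 × 346 mm
L5: ⌊346/2⌋ × 245 = 173 × 245 mm
L6: ⌊245/2⌋ × 173 = 122 × 173 mm

122 × 173 mm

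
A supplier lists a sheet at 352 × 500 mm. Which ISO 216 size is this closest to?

Aspect ratio 500/352 ≈ 1.420 — close to the ISO √2 ≈ 1.414.
In the B-series (B0 = 1000 × 1414 mm): B3 = 353 × 500 mm.
Off by 1 mm total — nearest standard size.

B3 (353 × 500 mm)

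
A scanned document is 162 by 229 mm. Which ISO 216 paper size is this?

C5 (162 × 229 mm)

Aspect ratio 229/162 ≈ 1.414 — close to the ISO √2 ≈ 1.414.
In the C-series (envelope sizes, between A and B): C5 = 162 × 229 mm.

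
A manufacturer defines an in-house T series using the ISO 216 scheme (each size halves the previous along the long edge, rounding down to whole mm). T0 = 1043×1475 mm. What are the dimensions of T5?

184 × 260 mm

T1 = 737 × 1043 mm (from T0 by 1 halving).
T2: ⌊1043/2⌋ × 737 = 521 × 737 mm
T3: ⌊737/2⌋ × 521 = 368 × 521 mm
T4: ⌊521/2⌋ × 368 = 260 × 368 mm
T5: ⌊368/2⌋ × 260 = 184 × 260 mm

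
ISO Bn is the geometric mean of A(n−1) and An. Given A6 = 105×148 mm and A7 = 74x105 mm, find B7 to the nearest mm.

88 × 125 mm

Short side: √(105 · 74) = √7770 ≈ 88.1 → 88 mm
Long side: √(148 · 105) = √15540 ≈ 124.7 → 125 mm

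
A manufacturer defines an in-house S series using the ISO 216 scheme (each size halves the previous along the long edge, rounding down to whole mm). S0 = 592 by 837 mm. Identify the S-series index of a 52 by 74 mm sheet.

S7

S0: 592 × 837 mm
S1: 418 × 592 mm
S2: 296 × 418 mm
S3: 209 × 296 mm
S4: 148 × 209 mm
S5: 104 × 148 mm
S6: 74 × 104 mm
S7: 52 × 74 mm
S8: 37 × 52 mm
→ matches S7.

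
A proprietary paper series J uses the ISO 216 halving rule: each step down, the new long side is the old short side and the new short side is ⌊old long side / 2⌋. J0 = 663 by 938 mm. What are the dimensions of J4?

165 × 234 mm

J1: ⌊938/2⌋ × 663 = 469 × 663 mm
J2: ⌊663/2⌋ × 469 = 331 × 469 mm
J3: ⌊469/2⌋ × 331 = 234 × 331 mm
J4: ⌊331/2⌋ × 234 = 165 × 234 mm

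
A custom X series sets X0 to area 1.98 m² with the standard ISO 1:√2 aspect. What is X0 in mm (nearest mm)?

1183 × 1673 mm

Let the short side be w mm. Then w · w√2 = 1.98 m² = 1,980,000 mm².
w² = 1,980,000/√2, so w ≈ 1183.2 mm; long side = w√2 ≈ 1673.4 mm.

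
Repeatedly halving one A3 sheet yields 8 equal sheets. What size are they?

A6

8 = 2^3, so 3 halving steps.
A3 → A4 → … → A6 after 3 steps.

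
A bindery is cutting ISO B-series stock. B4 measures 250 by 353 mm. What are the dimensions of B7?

88 × 125 mm

B5: ⌊353/2⌋ × 250 = 176 × 250 mm
B6: ⌊250/2⌋ × 176 = 125 × 176 mm
B7: ⌊176/2⌋ × 125 = 88 × 125 mm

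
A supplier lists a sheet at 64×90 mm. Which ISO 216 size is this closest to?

Aspect ratio 90/64 ≈ 1.406 — close to the ISO √2 ≈ 1.414.
In the B-series (B0 = 1000 × 1414 mm): B8 = 62 × 88 mm.
Off by 4 mm total — nearest standard size.

B8 (62 × 88 mm)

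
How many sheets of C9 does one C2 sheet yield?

C2 = 458 × 648 mm; C9 = 40 × 57 mm.
Each halving step doubles the count; 7 steps from C2 to C9.
2^7 = 128.

128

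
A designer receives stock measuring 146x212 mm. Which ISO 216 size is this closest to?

Aspect ratio 212/146 ≈ 1.452 (ISO target is √2 ≈ 1.414).
In the A-series (A0 area = 1 m²): A5 = 148 × 210 mm.
Off by 4 mm total — nearest standard size.

A5 (148 × 210 mm)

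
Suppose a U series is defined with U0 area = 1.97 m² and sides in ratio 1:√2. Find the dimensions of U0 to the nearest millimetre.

Let the short side be w mm. Then w · w√2 = 1.97 m² = 1,970,000 mm².
w² = 1,970,000/√2, so w ≈ 1180.3 mm; long side = w√2 ≈ 1669.1 mm.

1180 × 1669 mm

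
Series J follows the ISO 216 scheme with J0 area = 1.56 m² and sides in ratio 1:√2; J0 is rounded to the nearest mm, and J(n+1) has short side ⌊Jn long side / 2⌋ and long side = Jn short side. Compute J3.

371 × 525 mm

Let J0's short side be w mm. w · w√2 = 1.56 m² = 1,560,000 mm², so w ≈ 1050.3 mm and w√2 ≈ 1485.3 mm → J0 = 1050 × 1485 mm.
J1: ⌊1485/2⌋ × 1050 = 742 × 1050 mm
J2: ⌊1050/2⌋ × 742 = 525 × 742 mm
J3: ⌊742/2⌋ × 525 = 371 × 525 mm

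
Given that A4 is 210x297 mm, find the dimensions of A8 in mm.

52 × 74 mm

A5: ⌊297/2⌋ × 210 = 148 × 210 mm
A6: ⌊210/2⌋ × 148 = 105 × 148 mm
A7: ⌊148/2⌋ × 105 = 74 × 105 mm
A8: ⌊105/2⌋ × 74 = 52 × 74 mm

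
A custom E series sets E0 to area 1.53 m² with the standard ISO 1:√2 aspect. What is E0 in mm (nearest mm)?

Let the short side be w mm. Then w · w√2 = 1.53 m² = 1,530,000 mm².
w² = 1,530,000/√2, so w ≈ 1040.1 mm; long side = w√2 ≈ 1471.0 mm.

1040 × 1471 mm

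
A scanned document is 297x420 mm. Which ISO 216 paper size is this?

A3 (297 × 420 mm)

Aspect ratio 420/297 ≈ 1.414 — close to the ISO √2 ≈ 1.414.
In the A-series (A0 area = 1 m²): A3 = 297 × 420 mm.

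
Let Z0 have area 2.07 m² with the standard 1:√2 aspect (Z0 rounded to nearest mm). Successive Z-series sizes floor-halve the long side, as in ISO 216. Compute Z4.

302 × 427 mm

Let Z0's short side be w mm. w · w√2 = 2.07 m² = 2,070,000 mm², so w ≈ 1209.8 mm and w√2 ≈ 1711.0 mm → Z0 = 1210 × 1711 mm.
Z1: ⌊1711/2⌋ × 1210 = 855 × 1210 mm
Z2: ⌊1210/2⌋ × 855 = 605 × 855 mm
Z3: ⌊855/2⌋ × 605 = 427 × 605 mm
Z4: ⌊605/2⌋ × 427 = 302 × 427 mm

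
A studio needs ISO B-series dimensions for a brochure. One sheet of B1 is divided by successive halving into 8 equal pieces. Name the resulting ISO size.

B4

8 = 2^3, so 3 halving steps.
B1 → B2 → … → B4 after 3 steps.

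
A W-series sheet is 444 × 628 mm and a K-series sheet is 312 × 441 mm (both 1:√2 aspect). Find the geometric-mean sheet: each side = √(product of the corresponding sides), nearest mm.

Short side: √(444 · 312) = √138528 ≈ 372.2 → 372 mm
Long side: √(628 · 441) = √276948 ≈ 526.3 → 526 mm

372 × 526 mm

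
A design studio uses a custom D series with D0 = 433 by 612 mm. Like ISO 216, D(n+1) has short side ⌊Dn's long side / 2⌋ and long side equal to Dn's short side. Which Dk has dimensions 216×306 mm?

D0: 433 × 612 mm
D1: 306 × 433 mm
D2: 216 × 306 mm
D3: 153 × 216 mm
→ matches D2.

D2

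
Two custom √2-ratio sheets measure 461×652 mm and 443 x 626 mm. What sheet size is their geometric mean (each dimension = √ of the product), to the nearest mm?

Short side: √(461 · 443) = √204223 ≈ 451.9 → 452 mm
Long side: √(652 · 626) = √408152 ≈ 638.9 → 639 mm

452 × 639 mm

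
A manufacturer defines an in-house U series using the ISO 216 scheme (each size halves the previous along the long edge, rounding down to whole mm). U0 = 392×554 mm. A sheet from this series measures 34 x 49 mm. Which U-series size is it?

U0: 392 × 554 mm
U1: 277 × 392 mm
U2: 196 × 277 mm
U3: 138 × 196 mm
U4: 98 × 138 mm
U5: 69 × 98 mm
U6: 49 × 69 mm
U7: 34 × 49 mm
U8: 24 × 34 mm
→ matches U7.

U7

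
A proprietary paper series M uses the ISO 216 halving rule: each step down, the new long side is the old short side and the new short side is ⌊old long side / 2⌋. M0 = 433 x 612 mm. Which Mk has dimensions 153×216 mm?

M0: 433 × 612 mm
M1: 306 × 433 mm
M2: 216 × 306 mm
M3: 153 × 216 mm
M4: 108 × 153 mm
→ matches M3.

M3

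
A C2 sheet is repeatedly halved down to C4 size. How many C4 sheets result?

4

C2 = 458 × 648 mm; C4 = 229 × 324 mm.
Each halving step doubles the count; 2 steps from C2 to C4.
2^2 = 4.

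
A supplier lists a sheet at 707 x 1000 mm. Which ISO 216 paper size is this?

Aspect ratio 1000/707 ≈ 1.414 — close to the ISO √2 ≈ 1.414.
In the B-series (B0 = 1000 × 1414 mm): B1 = 707 × 1000 mm.

B1 (707 × 1000 mm)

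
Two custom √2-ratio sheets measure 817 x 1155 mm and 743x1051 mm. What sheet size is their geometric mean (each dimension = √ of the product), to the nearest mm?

Short side: √(817 · 743) = √607031 ≈ 779.1 → 779 mm
Long side: √(1155 · 1051) = √1213905 ≈ 1101.8 → 1102 mm

779 × 1102 mm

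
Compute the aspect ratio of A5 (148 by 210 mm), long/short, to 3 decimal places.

210 / 148 = 1.419
ISO 216 targets √2 ≈ 1.414; the +0.005 deviation is from mm rounding.

1.419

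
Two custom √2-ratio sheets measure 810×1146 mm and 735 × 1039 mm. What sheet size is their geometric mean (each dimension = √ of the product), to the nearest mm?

Short side: √(810 · 735) = √595350 ≈ 771.6 → 772 mm
Long side: √(1146 · 1039) = √1190694 ≈ 1091.2 → 1091 mm

772 × 1091 mm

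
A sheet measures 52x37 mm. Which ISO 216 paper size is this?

A9 (37 × 52 mm)

Aspect ratio 52/37 ≈ 1.405 — close to the ISO √2 ≈ 1.414.
In the A-series (A0 area = 1 m²): A9 = 37 × 52 mm.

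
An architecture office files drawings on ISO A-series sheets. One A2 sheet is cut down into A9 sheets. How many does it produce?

Each ISO step halves the sheet: 1 × A2 → 2 × A3 → 4 × A4 → 8 × A5 → …
From A2 to A9 is 7 halving steps: 2^7 = 128.

128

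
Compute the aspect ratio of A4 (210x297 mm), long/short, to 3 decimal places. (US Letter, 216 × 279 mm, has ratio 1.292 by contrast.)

1.414

297 / 210 = 1.414
Matches √2 ≈ 1.414 — the ISO 216 defining ratio.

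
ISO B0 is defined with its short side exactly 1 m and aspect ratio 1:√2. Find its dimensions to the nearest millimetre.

Short side = 1000 mm; long side = 1000√2 ≈ 1414.2 mm.

1000 × 1414 mm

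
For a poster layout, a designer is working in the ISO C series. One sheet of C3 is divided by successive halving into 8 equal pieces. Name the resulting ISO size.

8 = 2^3, so 3 halving steps.
C3 → C4 → … → C6 after 3 steps.

C6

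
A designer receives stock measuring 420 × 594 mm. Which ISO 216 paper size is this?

Aspect ratio 594/420 ≈ 1.414 — close to the ISO √2 ≈ 1.414.
In the A-series (A0 area = 1 m²): A2 = 420 × 594 mm.

A2 (420 × 594 mm)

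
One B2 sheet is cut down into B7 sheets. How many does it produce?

32

Each ISO step halves the sheet: 1 × B2 → 2 × B3 → 4 × B4 → 8 × B5 → …
From B2 to B7 is 5 halving steps: 2^5 = 32.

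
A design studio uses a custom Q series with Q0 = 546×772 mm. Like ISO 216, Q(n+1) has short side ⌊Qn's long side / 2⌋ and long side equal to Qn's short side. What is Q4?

Q1: ⌊772/2⌋ × 546 = 386 × 546 mm
Q2: ⌊546/2⌋ × 386 = 273 × 386 mm
Q3: ⌊386/2⌋ × 273 = 193 × 273 mm
Q4: ⌊273/2⌋ × 193 = 136 × 193 mm

136 × 193 mm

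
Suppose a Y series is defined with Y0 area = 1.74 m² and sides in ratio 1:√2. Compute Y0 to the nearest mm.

Let the short side be w mm. Then w · w√2 = 1.74 m² = 1,740,000 mm².
w² = 1,740,000/√2, so w ≈ 1109.2 mm; long side = w√2 ≈ 1568.7 mm.

1109 × 1569 mm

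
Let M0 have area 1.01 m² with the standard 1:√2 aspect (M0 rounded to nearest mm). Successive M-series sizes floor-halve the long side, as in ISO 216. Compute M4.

211 × 298 mm

Let M0's short side be w mm. w · w√2 = 1.01 m² = 1,010,000 mm², so w ≈ 845.1 mm and w√2 ≈ 1195.1 mm → M0 = 845 × 1195 mm.
M1: ⌊1195/2⌋ × 845 = 597 × 845 mm
M2: ⌊845/2⌋ × 597 = 422 × 597 mm
M3: ⌊597/2⌋ × 422 = 298 × 422 mm
M4: ⌊422/2⌋ × 298 = 211 × 298 mm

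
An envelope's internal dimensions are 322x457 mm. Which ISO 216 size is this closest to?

C3 (324 × 458 mm)

Aspect ratio 457/322 ≈ 1.419 — close to the ISO √2 ≈ 1.414.
In the C-series (envelope sizes, between A and B): C3 = 324 × 458 mm.
Off by 3 mm total — nearest standard size.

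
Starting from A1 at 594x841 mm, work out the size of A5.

148 × 210 mm

A2: ⌊841/2⌋ × 594 = 420 × 594 mm
A3: ⌊594/2⌋ × 420 = 297 × 420 mm
A4: ⌊420/2⌋ × 297 = 210 × 297 mm
A5: ⌊297/2⌋ × 210 = 148 × 210 mm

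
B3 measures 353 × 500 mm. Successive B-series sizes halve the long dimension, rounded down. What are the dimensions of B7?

B4: ⌊500/2⌋ × 353 = 250 × 353 mm
B5: ⌊353/2⌋ × 250 = 176 × 250 mm
B6: ⌊250/2⌋ × 176 = 125 × 176 mm
B7: ⌊176/2⌋ × 125 = 88 × 125 mm

88 × 125 mm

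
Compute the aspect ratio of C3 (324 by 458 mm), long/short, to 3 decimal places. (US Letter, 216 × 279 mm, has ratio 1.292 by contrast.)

1.414

458 / 324 = 1.414
Matches √2 ≈ 1.414 — the ISO 216 defining ratio.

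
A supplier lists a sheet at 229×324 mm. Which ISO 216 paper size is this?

Aspect ratio 324/229 ≈ 1.415 — close to the ISO √2 ≈ 1.414.
In the C-series (envelope sizes, between A and B): C4 = 229 × 324 mm.

C4 (229 × 324 mm)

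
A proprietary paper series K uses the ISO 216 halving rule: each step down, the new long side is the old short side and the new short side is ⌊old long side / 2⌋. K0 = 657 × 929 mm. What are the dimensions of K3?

232 × 328 mm

K1: ⌊929/2⌋ × 657 = 464 × 657 mm
K2: ⌊657/2⌋ × 464 = 328 × 464 mm
K3: ⌊464/2⌋ × 328 = 232 × 328 mm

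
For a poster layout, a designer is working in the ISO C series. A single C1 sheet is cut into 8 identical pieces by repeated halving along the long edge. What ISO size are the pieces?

C4

8 = 2^3, so 3 halving steps.
C1 → C2 → … → C4 after 3 steps.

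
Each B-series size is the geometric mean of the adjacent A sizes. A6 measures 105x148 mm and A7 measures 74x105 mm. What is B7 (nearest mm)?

88 × 125 mm

Short side: √(105 · 74) = √7770 ≈ 88.1 → 88 mm
Long side: √(148 · 105) = √15540 ≈ 124.7 → 125 mm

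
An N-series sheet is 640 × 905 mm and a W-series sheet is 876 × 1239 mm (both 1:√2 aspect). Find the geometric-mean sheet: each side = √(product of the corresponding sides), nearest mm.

Short side: √(640 · 876) = √560640 ≈ 748.8 → 749 mm
Long side: √(905 · 1239) = √1121295 ≈ 1058.9 → 1059 mm

749 × 1059 mm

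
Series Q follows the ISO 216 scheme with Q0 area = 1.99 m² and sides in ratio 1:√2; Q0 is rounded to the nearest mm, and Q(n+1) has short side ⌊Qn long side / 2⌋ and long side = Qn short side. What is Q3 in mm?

419 × 593 mm

Let Q0's short side be w mm. w · w√2 = 1.99 m² = 1,990,000 mm², so w ≈ 1186.2 mm and w√2 ≈ 1677.6 mm → Q0 = 1186 × 1678 mm.
Q1: ⌊1678/2⌋ × 1186 = 839 × 1186 mm
Q2: ⌊1186/2⌋ × 839 = 593 × 839 mm
Q3: ⌊839/2⌋ × 593 = 419 × 593 mm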